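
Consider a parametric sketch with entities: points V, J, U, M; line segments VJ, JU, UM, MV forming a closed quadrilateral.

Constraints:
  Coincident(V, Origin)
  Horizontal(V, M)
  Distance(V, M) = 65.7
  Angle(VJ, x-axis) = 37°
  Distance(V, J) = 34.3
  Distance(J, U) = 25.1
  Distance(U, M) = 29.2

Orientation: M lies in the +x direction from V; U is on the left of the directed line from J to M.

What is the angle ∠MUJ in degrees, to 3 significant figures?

106°

Checks: |JU| = 25.10 ✓; |UM| = 29.20 ✓.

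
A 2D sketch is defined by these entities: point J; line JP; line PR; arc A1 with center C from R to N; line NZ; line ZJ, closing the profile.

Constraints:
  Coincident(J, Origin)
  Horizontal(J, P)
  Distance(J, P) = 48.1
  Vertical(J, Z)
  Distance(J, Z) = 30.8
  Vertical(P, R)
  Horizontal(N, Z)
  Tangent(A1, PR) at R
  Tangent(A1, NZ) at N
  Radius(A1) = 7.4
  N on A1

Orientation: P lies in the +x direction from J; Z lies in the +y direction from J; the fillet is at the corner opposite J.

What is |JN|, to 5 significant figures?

51.040

J is at the origin; JP is horizontal with |JP| = 48.1 and P on the +x side, so P = (48.100, 0.0000). JZ is vertical with |JZ| = 30.8 and Z on the +y side, so Z = (0.0000, 30.800). The virtual corner opposite J is at (48.100, 30.800). Since A1 is tangent to PR there, CR ⟂ PR and A1 meets NZ tangentially, so CN is at right angles to NZ, with radius 7.4, so the center C sits 7.4 in from both sides at C = (40.700, 23.400). That places the tangent points at R = (48.100, 23.400) on PR and N = (40.700, 30.800) on NZ. Then |JN| = |N − J| = 51.040.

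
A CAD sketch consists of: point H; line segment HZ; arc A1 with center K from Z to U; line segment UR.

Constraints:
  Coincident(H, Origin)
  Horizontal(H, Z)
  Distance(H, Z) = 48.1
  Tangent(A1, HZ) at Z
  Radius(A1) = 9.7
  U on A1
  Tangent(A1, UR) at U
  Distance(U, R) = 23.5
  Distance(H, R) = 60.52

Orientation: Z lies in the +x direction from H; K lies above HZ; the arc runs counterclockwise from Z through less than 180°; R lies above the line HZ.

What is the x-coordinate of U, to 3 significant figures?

57.2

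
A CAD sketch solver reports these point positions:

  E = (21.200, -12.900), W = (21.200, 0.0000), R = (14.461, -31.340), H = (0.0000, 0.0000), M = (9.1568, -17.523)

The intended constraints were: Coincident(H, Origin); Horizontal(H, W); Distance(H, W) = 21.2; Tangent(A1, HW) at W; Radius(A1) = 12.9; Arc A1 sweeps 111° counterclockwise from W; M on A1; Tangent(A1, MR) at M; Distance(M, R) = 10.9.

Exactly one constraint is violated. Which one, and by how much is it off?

Distance(M, R) = 10.9 — off by 3.90.

H = (0.00, 0.00) ✓; H.y = 0.00, W.y = 0.00 ✓; |HW| = 21.20 ✓; ∠(EW, WH) = 90.00° ✓; |EW| = 12.90 ✓; bearing(E→M) − bearing(E→W) = 111.0° ✓; |EM| = 12.90 ✓; ∠(EM, MR) = 90.00° ✓; |MR| = 14.80 ✗.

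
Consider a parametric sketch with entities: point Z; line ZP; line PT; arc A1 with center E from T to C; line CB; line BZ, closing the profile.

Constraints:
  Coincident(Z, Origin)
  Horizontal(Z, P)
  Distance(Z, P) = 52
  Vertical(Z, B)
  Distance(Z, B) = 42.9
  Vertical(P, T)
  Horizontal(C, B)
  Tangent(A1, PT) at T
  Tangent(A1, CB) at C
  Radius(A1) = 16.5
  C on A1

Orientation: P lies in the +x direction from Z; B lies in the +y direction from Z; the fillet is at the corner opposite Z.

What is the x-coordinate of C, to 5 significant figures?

35.500

Z is at the origin; Z and P share the same y with |ZP| = 52.0 and P on the +x side, so P = (52.000, 0.0000). Z and B share the same x with |ZB| = 42.9 and B on the +y side, so B = (0.0000, 42.900). The virtual corner opposite Z is at (52.000, 42.900). Since A1 is tangent to PT there, ET ⟂ PT and tangency of A1 to CB means the radius EC is perpendicular to CB, with radius 16.5, so the center E sits 16.5 in from both sides at E = (35.500, 26.400). That places the tangent points at T = (52.000, 26.400) on PT and C = (35.500, 42.900) on CB. So C.x = 35.500.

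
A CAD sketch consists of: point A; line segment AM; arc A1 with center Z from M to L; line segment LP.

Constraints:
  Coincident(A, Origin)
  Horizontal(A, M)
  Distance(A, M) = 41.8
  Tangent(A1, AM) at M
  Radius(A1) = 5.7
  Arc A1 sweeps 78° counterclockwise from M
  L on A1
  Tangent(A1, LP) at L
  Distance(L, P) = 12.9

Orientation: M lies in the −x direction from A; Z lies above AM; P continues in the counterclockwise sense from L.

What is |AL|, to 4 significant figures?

36.50

A is at the origin; AM is horizontal with |AM| = 41.8 and M on the −x side, so M = (-41.80, 0.000). Tangency of A1 to AM means the radius ZM is perpendicular to AM, so Z = M + (0, 5.7) = (-41.80, 5.700). On A1, M sits at bearing -90° from Z; a 78° counterclockwise sweep puts L at bearing -12°, so L = Z + 5.7·(cos -12°, sin -12°) = (-36.22, 4.515). Then |AL| = |L − A| = 36.50.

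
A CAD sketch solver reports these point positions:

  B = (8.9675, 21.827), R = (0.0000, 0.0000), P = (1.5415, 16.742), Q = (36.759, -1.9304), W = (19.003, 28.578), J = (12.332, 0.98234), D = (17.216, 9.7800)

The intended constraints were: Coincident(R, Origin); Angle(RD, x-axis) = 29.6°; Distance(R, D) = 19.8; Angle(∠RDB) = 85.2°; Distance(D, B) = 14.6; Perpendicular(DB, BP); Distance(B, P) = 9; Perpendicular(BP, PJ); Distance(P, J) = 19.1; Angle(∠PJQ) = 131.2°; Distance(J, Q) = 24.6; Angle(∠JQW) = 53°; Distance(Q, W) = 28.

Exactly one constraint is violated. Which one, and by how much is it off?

Distance(Q, W) = 28 — off by 7.30.

R = (0.00, 0.00) ✓; RD at 29.60° ✓; |RD| = 19.80 ✓; ∠RDB = 85.20° ✓; |DB| = 14.60 ✓; ∠(DB, BP) = 90.00° ✓; |BP| = 9.000 ✓; ∠(BP, PJ) = 90.00° ✓; |PJ| = 19.10 ✓; ∠PJQ = 131.2° ✓; |JQ| = 24.60 ✓; ∠JQW = 53.00° ✓; |QW| = 35.30 ✗.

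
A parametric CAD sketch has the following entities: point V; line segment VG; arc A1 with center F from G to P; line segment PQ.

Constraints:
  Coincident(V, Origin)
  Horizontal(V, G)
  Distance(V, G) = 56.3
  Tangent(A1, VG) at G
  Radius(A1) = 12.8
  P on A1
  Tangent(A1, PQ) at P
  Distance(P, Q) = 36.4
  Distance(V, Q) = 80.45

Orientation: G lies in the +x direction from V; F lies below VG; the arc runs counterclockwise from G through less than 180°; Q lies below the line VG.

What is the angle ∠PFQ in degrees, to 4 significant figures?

70.63°

V is at the origin; VG is horizontal with |VG| = 56.3 and G on the +x side, so G = (56.30, 0.000). The tangent condition forces FG to be normal to VG, so F = G + (0, -12.8) = (56.30, -12.80). Since FP ⟂ PQ (tangency), |FQ| = √(12.8² + 36.4²) = 38.58 regardless of where P sits on A1. So Q lies on both circle(V, 80.45) and circle(F, 38.58); the below-VG intersection is Q = (62.29, -50.92). P is the foot of the tangent from Q: P = (45.03, -18.87).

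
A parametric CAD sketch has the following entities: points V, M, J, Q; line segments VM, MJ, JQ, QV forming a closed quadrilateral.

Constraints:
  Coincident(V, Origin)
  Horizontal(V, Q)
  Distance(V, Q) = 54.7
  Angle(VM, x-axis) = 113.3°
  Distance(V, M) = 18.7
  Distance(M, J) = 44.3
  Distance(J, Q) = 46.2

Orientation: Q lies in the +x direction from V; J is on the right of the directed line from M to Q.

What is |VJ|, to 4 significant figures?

25.74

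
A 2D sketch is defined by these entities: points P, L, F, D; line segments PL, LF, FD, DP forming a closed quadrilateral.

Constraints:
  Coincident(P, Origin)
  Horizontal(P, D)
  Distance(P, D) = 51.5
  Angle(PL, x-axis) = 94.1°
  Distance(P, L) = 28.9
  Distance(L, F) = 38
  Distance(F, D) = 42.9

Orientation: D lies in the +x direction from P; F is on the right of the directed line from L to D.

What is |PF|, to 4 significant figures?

11.88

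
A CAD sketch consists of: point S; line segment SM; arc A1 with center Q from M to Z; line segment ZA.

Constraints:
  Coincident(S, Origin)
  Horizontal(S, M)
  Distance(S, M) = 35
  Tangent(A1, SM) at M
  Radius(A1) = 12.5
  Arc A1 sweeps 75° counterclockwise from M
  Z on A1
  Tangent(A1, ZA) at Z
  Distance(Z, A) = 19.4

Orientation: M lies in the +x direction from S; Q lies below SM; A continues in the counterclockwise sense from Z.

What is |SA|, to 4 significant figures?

33.24

S is at the origin; SM is horizontal with |SM| = 35.0 and M on the +x side, so M = (35.00, 0.000). Tangency of A1 to SM means the radius QM is perpendicular to SM, so Q = M + (0, -12.5) = (35.00, -12.50). On A1, M sits at bearing 90° from Q; a 75° counterclockwise sweep puts Z at bearing 165°, so Z = Q + 12.5·(cos 165°, sin 165°) = (22.93, -9.265). A1 meets ZA tangentially, so QZ is at right angles to ZA, so ZA runs along (−sin 165°, cos 165°); with |ZA| = 19.4, A = (17.90, -28.00). Then |SA| = |A − S| = 33.24.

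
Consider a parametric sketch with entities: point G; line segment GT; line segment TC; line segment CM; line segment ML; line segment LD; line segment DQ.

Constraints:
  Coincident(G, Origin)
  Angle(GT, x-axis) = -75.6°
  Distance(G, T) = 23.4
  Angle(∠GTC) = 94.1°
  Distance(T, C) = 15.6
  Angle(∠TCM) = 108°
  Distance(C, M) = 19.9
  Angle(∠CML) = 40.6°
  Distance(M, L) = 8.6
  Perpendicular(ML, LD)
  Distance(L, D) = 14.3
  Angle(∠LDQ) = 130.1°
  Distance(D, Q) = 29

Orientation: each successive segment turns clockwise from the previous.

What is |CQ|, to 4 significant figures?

34.99

ML is perpendicular to LD, so LD runs at -102.9°; with |LD| = 14.3, D = (-15.62, -27.48). ∠LDQ = 130.1° gives DQ at -152.8° from the x-axis; with |DQ| = 29.0, Q = (-41.41, -40.73). Then |CQ| = |Q − C| = 34.99.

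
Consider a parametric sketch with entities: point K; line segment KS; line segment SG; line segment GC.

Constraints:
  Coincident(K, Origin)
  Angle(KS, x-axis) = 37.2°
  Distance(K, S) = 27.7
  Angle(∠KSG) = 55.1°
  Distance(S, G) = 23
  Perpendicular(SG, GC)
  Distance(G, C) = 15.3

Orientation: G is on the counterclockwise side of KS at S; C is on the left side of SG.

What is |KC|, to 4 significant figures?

10.30

K is at the origin; KS runs at 37.2° with length 27.7, so S = 27.7·(cos 37.2°, sin 37.2°) = (22.06, 16.75). ∠KSG = 55.1°, so SG runs at 37.2° + (180° − 55.1°) = 162.1° from the x-axis; with |SG| = 23.0, G = S + 23.0·(cos 162.1°, sin 162.1°) = (0.1772, 23.82). The perpendicularity gives GC at right angles to SG; with |GC| = 15.3 on the left of SG, C = G + 15.3·(-0.3074, -0.9516) = (-4.525, 9.257). Then |KC| = |C − K| = 10.30.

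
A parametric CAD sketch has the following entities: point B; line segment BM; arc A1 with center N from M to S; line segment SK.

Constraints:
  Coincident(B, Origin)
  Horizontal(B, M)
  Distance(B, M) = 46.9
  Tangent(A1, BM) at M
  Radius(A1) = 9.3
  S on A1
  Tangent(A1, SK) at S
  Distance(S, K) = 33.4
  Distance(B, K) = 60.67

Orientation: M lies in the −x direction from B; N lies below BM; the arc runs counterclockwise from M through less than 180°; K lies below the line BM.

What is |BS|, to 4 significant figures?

56.94

Checks: |NS| = 9.300 ✓; ∠(NS, SK) = 90.00° ✓; |SK| = 33.40 ✓; |BK| = 60.67 ✓.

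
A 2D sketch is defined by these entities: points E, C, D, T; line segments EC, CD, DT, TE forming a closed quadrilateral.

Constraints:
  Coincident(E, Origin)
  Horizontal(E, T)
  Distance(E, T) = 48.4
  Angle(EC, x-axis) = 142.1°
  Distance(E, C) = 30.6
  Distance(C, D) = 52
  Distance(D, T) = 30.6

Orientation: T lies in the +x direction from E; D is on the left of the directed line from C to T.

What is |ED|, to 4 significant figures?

35.73

Checks: |ET| = 48.40 ✓; |EC| = 30.60 ✓; |CD| = 52.00 ✓; |DT| = 30.60 ✓.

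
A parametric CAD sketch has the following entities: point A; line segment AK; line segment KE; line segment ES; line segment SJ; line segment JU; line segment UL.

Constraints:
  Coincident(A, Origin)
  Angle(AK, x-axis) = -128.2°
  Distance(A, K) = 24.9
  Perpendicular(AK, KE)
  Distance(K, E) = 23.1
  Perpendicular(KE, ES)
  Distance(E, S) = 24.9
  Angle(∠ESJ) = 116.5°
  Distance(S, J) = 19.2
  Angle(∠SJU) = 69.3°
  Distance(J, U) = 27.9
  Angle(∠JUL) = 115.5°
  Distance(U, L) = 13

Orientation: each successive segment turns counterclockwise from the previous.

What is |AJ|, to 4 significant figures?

10.41

A is at the origin; AK runs at -128.2° with length 24.9, so K = (-15.40, -19.57). The perpendicularity gives KE at right angles to AK, so KE runs at -38.20°; with |KE| = 23.1, E = (2.755, -33.85). KE is perpendicular to ES, so ES runs at 51.80°; with |ES| = 24.9, S = (18.15, -14.29). ∠ESJ = 116.5° gives SJ at 115.3° from the x-axis; with |SJ| = 19.2, J = (9.948, 3.073). Then |AJ| = |J − A| = 10.41.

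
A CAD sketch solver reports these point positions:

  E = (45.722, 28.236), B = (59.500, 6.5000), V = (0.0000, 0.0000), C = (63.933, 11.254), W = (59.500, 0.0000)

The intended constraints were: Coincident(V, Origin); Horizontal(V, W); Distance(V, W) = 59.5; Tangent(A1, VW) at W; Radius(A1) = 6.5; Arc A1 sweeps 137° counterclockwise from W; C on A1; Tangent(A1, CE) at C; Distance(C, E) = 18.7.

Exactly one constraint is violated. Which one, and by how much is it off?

Distance(C, E) = 18.7 — off by 6.20.

V = (0.00, 0.00) ✓; V.y = 0.00, W.y = 0.00 ✓; |VW| = 59.50 ✓; ∠(BW, WV) = 90.00° ✓; |BW| = 6.500 ✓; bearing(B→C) − bearing(B→W) = 137.0° ✓; |BC| = 6.500 ✓; ∠(BC, CE) = 90.00° ✓; |CE| = 24.90 ✗.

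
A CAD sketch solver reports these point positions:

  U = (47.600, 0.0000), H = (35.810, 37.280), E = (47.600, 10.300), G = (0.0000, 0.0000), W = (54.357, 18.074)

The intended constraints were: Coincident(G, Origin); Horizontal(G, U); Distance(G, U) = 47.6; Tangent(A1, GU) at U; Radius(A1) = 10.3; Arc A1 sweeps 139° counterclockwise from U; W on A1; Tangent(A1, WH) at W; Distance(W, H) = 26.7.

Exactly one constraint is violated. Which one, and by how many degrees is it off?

Tangent(A1, WH) at W — off by 5.00°.

G = (0.00, 0.00) ✓; G.y = 0.00, U.y = 0.00 ✓; |GU| = 47.60 ✓; ∠(EU, UG) = 90.00° ✓; |EU| = 10.30 ✓; bearing(E→W) − bearing(E→U) = 139.0° ✓; |EW| = 10.30 ✓; ∠(EW, WH) = 95.00° ✗; |WH| = 26.70 ✓.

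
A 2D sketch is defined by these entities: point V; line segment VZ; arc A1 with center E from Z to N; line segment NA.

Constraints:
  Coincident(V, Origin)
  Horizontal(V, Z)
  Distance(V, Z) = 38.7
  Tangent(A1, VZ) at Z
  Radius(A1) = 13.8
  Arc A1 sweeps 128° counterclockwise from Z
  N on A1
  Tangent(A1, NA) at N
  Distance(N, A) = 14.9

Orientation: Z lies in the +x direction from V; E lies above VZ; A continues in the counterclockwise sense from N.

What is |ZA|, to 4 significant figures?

34.08

V is at the origin; V and Z share the same y with |VZ| = 38.7 and Z on the +x side, so Z = (38.70, 0.000). Since A1 is tangent to VZ there, EZ ⟂ VZ, so E = Z + (0, 13.8) = (38.70, 13.80). On A1, Z sits at bearing -90° from E; a 128° counterclockwise sweep puts N at bearing 38°, so N = E + 13.8·(cos 38°, sin 38°) = (49.57, 22.30). Since A1 is tangent to NA there, EN ⟂ NA, so NA runs along (−sin 38°, cos 38°); with |NA| = 14.9, A = (40.40, 34.04). Then |ZA| = |A − Z| = 34.08.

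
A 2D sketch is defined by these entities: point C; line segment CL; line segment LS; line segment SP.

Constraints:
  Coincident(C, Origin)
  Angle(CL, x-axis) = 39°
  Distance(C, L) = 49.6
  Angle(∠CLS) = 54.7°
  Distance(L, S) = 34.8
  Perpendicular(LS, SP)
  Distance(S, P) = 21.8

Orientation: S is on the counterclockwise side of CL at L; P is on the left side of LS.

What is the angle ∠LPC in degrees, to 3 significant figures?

104°

C is at the origin; CL runs at 39.0° with length 49.6, so L = 49.6·(cos 39.0°, sin 39.0°) = (38.5, 31.2). ∠CLS = 54.7°, so LS runs at 39.0° + (180° − 54.7°) = 164° from the x-axis; with |LS| = 34.8, S = L + 34.8·(cos 164°, sin 164°) = (5.04, 40.6). LS ⟂ SP; with |SP| = 21.8 on the left of LS, P = S + 21.8·(-0.271, -0.963) = (-0.854, 19.6). Then cos ∠LPC = PL·PC / (|PL||PC|), giving 104°.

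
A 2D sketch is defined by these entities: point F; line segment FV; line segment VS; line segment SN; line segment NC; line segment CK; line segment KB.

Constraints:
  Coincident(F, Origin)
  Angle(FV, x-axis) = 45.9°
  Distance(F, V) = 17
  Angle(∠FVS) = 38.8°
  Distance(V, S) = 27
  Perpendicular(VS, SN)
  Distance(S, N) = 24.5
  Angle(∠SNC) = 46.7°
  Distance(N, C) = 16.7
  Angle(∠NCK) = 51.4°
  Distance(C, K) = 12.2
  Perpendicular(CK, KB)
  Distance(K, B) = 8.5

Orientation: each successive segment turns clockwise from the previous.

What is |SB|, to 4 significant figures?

19.77

∠NCK = 51.4° gives CK at -87.20° from the x-axis; with |CK| = 12.2, K = (-1.936, -13.55). CK is perpendicular to KB, so KB runs at -177.2°; with |KB| = 8.5, B = (-10.43, -13.97). Then |SB| = |B − S| = 19.77.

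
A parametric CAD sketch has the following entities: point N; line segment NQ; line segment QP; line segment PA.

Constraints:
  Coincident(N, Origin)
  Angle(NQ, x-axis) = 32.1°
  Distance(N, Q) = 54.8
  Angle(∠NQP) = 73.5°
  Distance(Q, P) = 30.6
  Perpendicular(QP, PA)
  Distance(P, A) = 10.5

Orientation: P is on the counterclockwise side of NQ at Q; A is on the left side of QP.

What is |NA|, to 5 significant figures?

44.651

N is at the origin; NQ runs at 32.1° with length 54.8, so Q = 54.8·(cos 32.1°, sin 32.1°) = (46.422, 29.121). ∠NQP = 73.5°, so QP runs at 32.1° + (180° − 73.5°) = 138.60° from the x-axis; with |QP| = 30.6, P = Q + 30.6·(cos 138.60°, sin 138.60°) = (23.469, 49.357). The perpendicularity gives PA at right angles to QP; with |PA| = 10.5 on the left of QP, A = P + 10.5·(-0.66131, -0.75011) = (16.525, 41.481). Then |NA| = |A − N| = 44.651.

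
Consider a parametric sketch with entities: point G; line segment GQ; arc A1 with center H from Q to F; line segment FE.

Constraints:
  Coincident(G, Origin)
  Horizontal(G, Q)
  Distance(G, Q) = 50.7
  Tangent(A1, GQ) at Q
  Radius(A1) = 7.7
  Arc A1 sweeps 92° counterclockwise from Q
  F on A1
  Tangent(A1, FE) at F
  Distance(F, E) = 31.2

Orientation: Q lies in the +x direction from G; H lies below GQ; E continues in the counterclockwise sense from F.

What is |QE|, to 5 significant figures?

39.703

G is at the origin; GQ is horizontal with |GQ| = 50.7 and Q on the +x side, so Q = (50.700, 0.0000). A1 meets GQ tangentially, so HQ is at right angles to GQ, so H = Q + (0, -7.7) = (50.700, -7.7000). On A1, Q sits at bearing 90° from H; a 92° counterclockwise sweep puts F at bearing 182°, so F = H + 7.7·(cos 182°, sin 182°) = (43.005, -7.9687). Tangency of A1 to FE means the radius HF is perpendicular to FE, so FE runs along (−sin 182°, cos 182°); with |FE| = 31.2, E = (44.094, -39.150). Then |QE| = |E − Q| = 39.703.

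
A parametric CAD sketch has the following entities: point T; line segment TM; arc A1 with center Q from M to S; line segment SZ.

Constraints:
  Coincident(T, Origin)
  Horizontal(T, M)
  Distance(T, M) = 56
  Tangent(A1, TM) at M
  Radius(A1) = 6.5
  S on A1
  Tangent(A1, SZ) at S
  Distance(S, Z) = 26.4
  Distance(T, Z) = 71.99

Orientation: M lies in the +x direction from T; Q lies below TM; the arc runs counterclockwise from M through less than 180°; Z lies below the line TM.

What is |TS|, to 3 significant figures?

51.4

Checks: |QS| = 6.500 ✓; ∠(QS, SZ) = 90.00° ✓; |SZ| = 26.40 ✓; |TZ| = 71.99 ✓.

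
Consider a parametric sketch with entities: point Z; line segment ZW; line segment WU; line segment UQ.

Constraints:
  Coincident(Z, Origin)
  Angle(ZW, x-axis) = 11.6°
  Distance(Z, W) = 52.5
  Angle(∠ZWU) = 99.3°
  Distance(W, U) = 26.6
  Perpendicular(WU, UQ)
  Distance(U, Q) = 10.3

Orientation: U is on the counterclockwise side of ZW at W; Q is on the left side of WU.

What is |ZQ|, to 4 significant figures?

54.35

∠ZWU = 99.3°, so WU runs at 11.6° + (180° − 99.3°) = 92.30° from the x-axis; with |WU| = 26.6, U = W + 26.6·(cos 92.30°, sin 92.30°) = (50.36, 37.14). WU ⟂ UQ; with |UQ| = 10.3 on the left of WU, Q = U + 10.3·(-0.9992, -0.04013) = (40.07, 36.72). Then |ZQ| = |Q − Z| = 54.35.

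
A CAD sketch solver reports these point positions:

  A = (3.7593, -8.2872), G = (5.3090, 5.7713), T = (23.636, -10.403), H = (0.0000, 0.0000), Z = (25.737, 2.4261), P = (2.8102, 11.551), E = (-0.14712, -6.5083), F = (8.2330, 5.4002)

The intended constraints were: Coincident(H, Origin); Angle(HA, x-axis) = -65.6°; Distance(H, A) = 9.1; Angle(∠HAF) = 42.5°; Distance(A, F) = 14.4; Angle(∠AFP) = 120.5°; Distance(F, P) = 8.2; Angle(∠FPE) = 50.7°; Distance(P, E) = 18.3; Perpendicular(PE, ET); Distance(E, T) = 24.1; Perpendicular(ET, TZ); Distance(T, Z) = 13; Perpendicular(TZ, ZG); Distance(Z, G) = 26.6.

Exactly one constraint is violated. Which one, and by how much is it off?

Distance(Z, G) = 26.6 — off by 5.90.

H = (0.00, 0.00) ✓; HA at -65.60° ✓; |HA| = 9.100 ✓; ∠HAF = 42.50° ✓; |AF| = 14.40 ✓; ∠AFP = 120.5° ✓; |FP| = 8.200 ✓; ∠FPE = 50.70° ✓; |PE| = 18.30 ✓; ∠(PE, ET) = 90.00° ✓; |ET| = 24.10 ✓; ∠(ET, TZ) = 90.00° ✓; |TZ| = 13.00 ✓; ∠(TZ, ZG) = 90.00° ✓; |ZG| = 20.70 ✗.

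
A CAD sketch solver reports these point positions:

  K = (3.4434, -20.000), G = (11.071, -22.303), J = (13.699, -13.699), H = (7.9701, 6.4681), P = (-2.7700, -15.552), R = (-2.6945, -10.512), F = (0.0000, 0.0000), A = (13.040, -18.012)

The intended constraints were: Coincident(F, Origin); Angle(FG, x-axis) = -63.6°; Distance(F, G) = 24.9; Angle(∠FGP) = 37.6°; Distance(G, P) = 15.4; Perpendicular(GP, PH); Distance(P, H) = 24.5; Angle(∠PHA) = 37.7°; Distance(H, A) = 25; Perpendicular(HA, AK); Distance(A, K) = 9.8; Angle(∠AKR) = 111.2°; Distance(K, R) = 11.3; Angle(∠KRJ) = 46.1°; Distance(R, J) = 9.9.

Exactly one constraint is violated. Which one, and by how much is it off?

Distance(R, J) = 9.9 — off by 6.80.

F = (0.00, 0.00) ✓; FG at -63.60° ✓; |FG| = 24.90 ✓; ∠FGP = 37.60° ✓; |GP| = 15.40 ✓; ∠(GP, PH) = 90.00° ✓; |PH| = 24.50 ✓; ∠PHA = 37.70° ✓; |HA| = 25.00 ✓; ∠(HA, AK) = 90.00° ✓; |AK| = 9.800 ✓; ∠AKR = 111.2° ✓; |KR| = 11.30 ✓; ∠KRJ = 46.10° ✓; |RJ| = 16.70 ✗.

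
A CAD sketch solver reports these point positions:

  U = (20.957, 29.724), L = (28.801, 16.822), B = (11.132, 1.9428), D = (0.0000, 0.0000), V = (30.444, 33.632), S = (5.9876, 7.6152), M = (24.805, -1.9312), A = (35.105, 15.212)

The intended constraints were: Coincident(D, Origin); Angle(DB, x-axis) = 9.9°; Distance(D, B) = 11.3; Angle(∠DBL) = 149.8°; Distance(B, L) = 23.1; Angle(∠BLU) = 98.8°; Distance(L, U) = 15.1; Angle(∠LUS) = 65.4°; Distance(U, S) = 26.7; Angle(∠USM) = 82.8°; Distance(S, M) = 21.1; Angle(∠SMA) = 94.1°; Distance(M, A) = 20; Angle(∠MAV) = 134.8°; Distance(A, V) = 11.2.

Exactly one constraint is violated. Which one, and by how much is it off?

Distance(A, V) = 11.2 — off by 7.80.

D = (0.00, 0.00) ✓; DB at 9.900° ✓; |DB| = 11.30 ✓; ∠DBL = 149.8° ✓; |BL| = 23.10 ✓; ∠BLU = 98.80° ✓; |LU| = 15.10 ✓; ∠LUS = 65.40° ✓; |US| = 26.70 ✓; ∠USM = 82.80° ✓; |SM| = 21.10 ✓; ∠SMA = 94.10° ✓; |MA| = 20.00 ✓; ∠MAV = 134.8° ✓; |AV| = 19.00 ✗.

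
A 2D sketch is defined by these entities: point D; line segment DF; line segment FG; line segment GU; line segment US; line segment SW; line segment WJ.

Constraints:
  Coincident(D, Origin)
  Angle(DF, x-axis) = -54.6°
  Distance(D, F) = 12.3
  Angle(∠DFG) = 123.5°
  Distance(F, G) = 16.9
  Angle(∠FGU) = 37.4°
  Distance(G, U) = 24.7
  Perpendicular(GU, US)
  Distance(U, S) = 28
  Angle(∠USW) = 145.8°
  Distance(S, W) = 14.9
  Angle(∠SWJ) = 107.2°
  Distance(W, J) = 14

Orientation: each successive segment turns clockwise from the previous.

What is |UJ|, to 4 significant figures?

42.26

D is at the origin; DF runs at -54.6° with length 12.3, so F = (7.125, -10.03). ∠DFG = 123.5° gives FG at -111.1° from the x-axis; with |FG| = 16.9, G = (1.041, -25.79). ∠FGU = 37.4° gives GU at 106.3° from the x-axis; with |GU| = 24.7, U = (-5.891, -2.086). The perpendicularity gives US at right angles to GU, so US runs at 16.30°; with |US| = 28.0, S = (20.98, 5.773). ∠USW = 145.8° gives SW at -17.90° from the x-axis; with |SW| = 14.9, W = (35.16, 1.193). ∠SWJ = 107.2° gives WJ at -90.70° from the x-axis; with |WJ| = 14.0, J = (34.99, -12.81). Then |UJ| = |J − U| = 42.26.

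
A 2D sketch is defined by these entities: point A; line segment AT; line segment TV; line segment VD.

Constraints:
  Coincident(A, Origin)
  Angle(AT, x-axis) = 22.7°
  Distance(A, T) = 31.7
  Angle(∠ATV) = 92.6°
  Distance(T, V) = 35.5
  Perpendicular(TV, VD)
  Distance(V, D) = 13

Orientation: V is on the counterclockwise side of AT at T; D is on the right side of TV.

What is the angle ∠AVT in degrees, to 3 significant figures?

40.6°

A is at the origin; AT runs at 22.7° with length 31.7, so T = 31.7·(cos 22.7°, sin 22.7°) = (29.2, 12.2). ∠ATV = 92.6°, so TV runs at 22.7° + (180° − 92.6°) = 110° from the x-axis; with |TV| = 35.5, V = T + 35.5·(cos 110°, sin 110°) = (17.0, 45.6). Then cos ∠AVT = VA·VT / (|VA||VT|), giving 40.6°.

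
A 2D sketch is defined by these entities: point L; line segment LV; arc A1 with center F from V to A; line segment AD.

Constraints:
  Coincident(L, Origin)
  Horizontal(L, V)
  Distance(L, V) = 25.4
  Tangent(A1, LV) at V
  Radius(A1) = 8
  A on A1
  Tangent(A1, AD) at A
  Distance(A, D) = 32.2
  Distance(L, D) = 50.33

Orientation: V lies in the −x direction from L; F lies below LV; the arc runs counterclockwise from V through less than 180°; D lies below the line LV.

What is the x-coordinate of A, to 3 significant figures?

-33.3

Checks: |LV| = 25.40 ✓; ∠(FV, VL) = 90.00° ✓; |FV| = 8.000 ✓; |FA| = 8.000 ✓; ∠(FA, AD) = 90.00° ✓; |AD| = 32.20 ✓; |LD| = 50.33 ✓.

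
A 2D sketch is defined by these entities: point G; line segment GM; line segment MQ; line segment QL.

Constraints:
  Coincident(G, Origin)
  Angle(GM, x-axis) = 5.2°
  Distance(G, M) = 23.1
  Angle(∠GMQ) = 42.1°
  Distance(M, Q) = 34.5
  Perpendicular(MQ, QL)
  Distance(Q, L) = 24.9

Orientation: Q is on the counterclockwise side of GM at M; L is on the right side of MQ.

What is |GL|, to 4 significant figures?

43.96

G is at the origin; GM runs at 5.2° with length 23.1, so M = 23.1·(cos 5.2°, sin 5.2°) = (23.00, 2.094). ∠GMQ = 42.1°, so MQ runs at 5.2° + (180° − 42.1°) = 143.1° from the x-axis; with |MQ| = 34.5, Q = M + 34.5·(cos 143.1°, sin 143.1°) = (-4.584, 22.81). The perpendicularity gives QL at right angles to MQ; with |QL| = 24.9 on the right of MQ, L = Q + 24.9·(0.6004, 0.7997) = (10.37, 42.72). Then |GL| = |L − G| = 43.96.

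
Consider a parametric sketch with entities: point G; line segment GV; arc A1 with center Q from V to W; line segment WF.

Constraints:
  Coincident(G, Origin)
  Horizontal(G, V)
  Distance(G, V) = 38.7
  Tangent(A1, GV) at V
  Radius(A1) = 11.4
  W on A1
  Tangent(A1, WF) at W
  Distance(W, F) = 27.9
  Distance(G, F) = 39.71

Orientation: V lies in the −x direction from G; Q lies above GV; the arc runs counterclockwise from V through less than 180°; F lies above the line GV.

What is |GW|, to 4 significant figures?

28.95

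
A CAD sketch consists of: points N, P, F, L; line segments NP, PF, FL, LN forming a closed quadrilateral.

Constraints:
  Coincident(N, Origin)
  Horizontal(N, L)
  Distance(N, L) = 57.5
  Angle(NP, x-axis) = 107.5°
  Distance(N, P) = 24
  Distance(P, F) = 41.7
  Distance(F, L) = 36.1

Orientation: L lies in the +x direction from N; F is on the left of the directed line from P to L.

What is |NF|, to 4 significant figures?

43.95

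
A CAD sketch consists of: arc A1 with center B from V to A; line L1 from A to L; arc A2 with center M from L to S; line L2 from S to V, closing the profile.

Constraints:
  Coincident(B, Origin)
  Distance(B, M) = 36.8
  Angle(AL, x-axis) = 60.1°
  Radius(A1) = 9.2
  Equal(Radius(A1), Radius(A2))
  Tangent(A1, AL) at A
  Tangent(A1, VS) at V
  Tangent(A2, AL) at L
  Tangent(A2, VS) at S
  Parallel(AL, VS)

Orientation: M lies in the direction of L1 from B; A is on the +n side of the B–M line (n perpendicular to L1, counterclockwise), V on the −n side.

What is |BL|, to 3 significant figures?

37.9

The slot axis is L1's direction at 60.1°, so u = (cos 60.1°, sin 60.1°) = (0.498, 0.867) and n = (−sin 60.1°, cos 60.1°) = (-0.867, 0.498). B is at the origin and M lies 36.8 along u from B, so M = 36.8·u = (18.3, 31.9). Tangency of A1 to both parallel lines with radius 9.2 puts A and V at B ± 9.2·n: A = (-7.98, 4.59), V = (7.98, -4.59). Equal radii place L and S the same way about M: L = M + 9.2·n = (10.4, 36.5), S = M − 9.2·n = (26.3, 27.3). Then |BL| = |L − B| = 37.9.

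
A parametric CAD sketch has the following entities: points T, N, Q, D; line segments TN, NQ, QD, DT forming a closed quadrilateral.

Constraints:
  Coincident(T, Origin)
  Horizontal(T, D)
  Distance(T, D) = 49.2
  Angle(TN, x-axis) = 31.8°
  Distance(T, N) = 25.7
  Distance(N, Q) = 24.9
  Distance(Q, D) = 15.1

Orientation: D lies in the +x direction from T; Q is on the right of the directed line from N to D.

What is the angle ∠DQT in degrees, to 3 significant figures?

141°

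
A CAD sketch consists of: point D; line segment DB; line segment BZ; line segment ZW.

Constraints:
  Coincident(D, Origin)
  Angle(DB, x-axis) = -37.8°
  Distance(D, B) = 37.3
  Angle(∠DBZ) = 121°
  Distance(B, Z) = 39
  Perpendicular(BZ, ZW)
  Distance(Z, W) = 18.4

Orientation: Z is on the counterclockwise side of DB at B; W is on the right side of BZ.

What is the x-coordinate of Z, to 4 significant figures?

65.83

D is at the origin; DB runs at -37.8° with length 37.3, so B = 37.3·(cos -37.8°, sin -37.8°) = (29.47, -22.86). ∠DBZ = 121.0°, so BZ runs at -37.8° + (180° − 121.0°) = 21.20° from the x-axis; with |BZ| = 39.0, Z = B + 39.0·(cos 21.20°, sin 21.20°) = (65.83, -8.758). So Z.x = 65.83.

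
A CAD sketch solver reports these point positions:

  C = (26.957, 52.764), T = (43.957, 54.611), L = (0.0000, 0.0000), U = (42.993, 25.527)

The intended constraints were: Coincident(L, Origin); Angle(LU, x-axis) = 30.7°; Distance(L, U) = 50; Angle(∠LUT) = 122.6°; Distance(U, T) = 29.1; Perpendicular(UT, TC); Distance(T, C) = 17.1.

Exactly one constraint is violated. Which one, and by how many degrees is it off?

Perpendicular(UT, TC) — off by 8.10°.

L = (0.00, 0.00) ✓; LU at 30.70° ✓; |LU| = 50.00 ✓; ∠LUT = 122.6° ✓; |UT| = 29.10 ✓; ∠(UT, TC) = 98.10° ✗; |TC| = 17.10 ✓.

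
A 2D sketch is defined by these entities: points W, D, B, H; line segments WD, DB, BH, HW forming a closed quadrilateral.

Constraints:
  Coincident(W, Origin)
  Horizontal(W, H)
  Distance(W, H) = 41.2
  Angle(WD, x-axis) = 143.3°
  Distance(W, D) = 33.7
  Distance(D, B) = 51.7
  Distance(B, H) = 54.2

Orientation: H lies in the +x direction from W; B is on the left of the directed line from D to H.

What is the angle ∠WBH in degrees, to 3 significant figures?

46.0°

W is at the origin; WH is horizontal with |WH| = 41.2 and H in +x, so H = (41.2, 0). WD runs at 143.3° with |WD| = 33.7, so D = (-27.0, 20.1). B is determined by |DB| = 51.7 and |BH| = 54.2 together: it lies at the intersection of circle(D, 51.7) and circle(H, 54.2). With |DH| = 71.1, the foot of the radical line on DH is 33.7 from D and the perpendicular offset is √(51.7² − 33.7²) = 39.2. Taking the left-of-DH solution: B = (16.4, 48.2).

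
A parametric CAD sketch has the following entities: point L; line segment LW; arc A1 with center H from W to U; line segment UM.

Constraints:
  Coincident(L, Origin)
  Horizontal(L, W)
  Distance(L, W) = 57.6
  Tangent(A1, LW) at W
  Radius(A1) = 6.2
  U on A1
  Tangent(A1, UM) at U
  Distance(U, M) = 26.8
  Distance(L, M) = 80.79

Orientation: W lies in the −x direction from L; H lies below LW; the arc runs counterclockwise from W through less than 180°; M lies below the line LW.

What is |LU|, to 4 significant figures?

63.04

Checks: |HU| = 6.200 ✓; ∠(HU, UM) = 90.00° ✓; |UM| = 26.80 ✓; |LM| = 80.79 ✓.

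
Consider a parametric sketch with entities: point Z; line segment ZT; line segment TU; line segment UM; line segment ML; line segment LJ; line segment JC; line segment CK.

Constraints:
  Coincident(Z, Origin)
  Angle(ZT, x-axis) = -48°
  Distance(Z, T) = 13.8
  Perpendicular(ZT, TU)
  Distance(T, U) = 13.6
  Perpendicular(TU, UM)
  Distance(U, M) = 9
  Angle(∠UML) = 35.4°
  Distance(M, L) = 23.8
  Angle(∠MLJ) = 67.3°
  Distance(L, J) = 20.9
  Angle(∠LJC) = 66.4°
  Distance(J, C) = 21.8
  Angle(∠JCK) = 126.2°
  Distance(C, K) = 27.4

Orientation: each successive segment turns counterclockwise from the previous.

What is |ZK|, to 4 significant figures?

9.707

Z is at the origin; ZT runs at -48.0° with length 13.8, so T = (9.234, -10.26). The perpendicularity gives TU at right angles to ZT, so TU runs at 42.00°; with |TU| = 13.6, U = (19.34, -1.155). TU is perpendicular to UM, so UM runs at 132.0°; with |UM| = 9.0, M = (13.32, 5.533). ∠UML = 35.4° gives ML at -83.40° from the x-axis; with |ML| = 23.8, L = (16.05, -18.11). ∠MLJ = 67.3° gives LJ at 29.30° from the x-axis; with |LJ| = 20.9, J = (34.28, -7.881). ∠LJC = 66.4° gives JC at 142.9° from the x-axis; with |JC| = 21.8, C = (16.89, 5.269). ∠JCK = 126.2° gives CK at -163.3° from the x-axis; with |CK| = 27.4, K = (-9.351, -2.605). Then |ZK| = |K − Z| = 9.707.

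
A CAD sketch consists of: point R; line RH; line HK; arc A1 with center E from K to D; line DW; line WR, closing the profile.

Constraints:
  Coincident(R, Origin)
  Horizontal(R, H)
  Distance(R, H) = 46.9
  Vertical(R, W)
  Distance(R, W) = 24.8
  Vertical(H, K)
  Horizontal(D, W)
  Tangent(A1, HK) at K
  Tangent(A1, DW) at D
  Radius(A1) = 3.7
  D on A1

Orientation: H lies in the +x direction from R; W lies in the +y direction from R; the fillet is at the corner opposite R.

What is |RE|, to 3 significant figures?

48.1

RW is vertical with |RW| = 24.8 and W on the +y side, so W = (0.00, 24.8). The virtual corner opposite R is at (46.9, 24.8). Since A1 is tangent to HK there, EK ⟂ HK and the tangent condition forces ED to be normal to DW, with radius 3.7, so the center E sits 3.7 in from both sides at E = (43.2, 21.1). Then |RE| = |E − R| = 48.1.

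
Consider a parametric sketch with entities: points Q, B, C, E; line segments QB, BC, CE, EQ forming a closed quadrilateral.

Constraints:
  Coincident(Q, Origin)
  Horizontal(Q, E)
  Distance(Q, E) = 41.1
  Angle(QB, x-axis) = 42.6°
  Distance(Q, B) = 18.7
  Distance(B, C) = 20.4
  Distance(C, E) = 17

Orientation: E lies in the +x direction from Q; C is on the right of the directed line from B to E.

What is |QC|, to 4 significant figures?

25.14

Q is at the origin; Q and E share the same y with |QE| = 41.1 and E in +x, so E = (41.1, 0). QB runs at 42.6° with |QB| = 18.7, so B = (13.77, 12.66). C is determined by |BC| = 20.4 and |CE| = 17.0 together: it lies at the intersection of circle(B, 20.4) and circle(E, 17.0). With |BE| = 30.12, the foot of the radical line on BE is 17.17 from B and the perpendicular offset is √(20.4² − 17.17²) = 11.01. Taking the right-of-BE solution: C = (24.72, -4.551).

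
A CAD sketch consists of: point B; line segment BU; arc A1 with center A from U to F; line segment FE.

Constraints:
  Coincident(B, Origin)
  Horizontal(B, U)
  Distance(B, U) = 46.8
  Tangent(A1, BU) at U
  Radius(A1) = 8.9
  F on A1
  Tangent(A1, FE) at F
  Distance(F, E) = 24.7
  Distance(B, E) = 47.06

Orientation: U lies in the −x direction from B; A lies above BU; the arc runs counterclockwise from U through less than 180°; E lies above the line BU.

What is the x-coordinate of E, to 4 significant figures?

-34.44

B is at the origin; B and U share the same y with |BU| = 46.8 and U on the −x side, so U = (-46.80, 0.000). The tangent condition forces AU to be normal to BU, so A = U + (0, 8.9) = (-46.80, 8.900). Since AF ⟂ FE (tangency), |AE| = √(8.9² + 24.7²) = 26.25 regardless of where F sits on A1. So E lies on both circle(B, 47.06) and circle(A, 26.25); the above-BU intersection is E = (-34.44, 32.07). F is the foot of the tangent from E: F = (-37.99, 7.622).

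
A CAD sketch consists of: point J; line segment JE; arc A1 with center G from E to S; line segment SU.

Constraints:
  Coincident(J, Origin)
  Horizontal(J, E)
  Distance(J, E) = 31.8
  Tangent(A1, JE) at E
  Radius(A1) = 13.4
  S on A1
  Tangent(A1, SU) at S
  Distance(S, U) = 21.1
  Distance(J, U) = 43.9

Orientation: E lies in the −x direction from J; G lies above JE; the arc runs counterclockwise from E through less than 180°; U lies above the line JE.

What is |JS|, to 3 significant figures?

25.0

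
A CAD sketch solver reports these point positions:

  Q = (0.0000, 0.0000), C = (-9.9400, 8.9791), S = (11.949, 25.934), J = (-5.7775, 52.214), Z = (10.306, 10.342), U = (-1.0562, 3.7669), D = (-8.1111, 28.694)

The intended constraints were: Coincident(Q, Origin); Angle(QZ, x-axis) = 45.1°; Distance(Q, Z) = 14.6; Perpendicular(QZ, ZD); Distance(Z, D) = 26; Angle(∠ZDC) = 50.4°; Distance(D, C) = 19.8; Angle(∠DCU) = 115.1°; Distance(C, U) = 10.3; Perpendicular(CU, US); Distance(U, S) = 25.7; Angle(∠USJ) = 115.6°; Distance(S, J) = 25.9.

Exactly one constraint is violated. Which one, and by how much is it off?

Distance(S, J) = 25.9 — off by 5.80.

Q = (0.00, 0.00) ✓; QZ at 45.10° ✓; |QZ| = 14.60 ✓; ∠(QZ, ZD) = 90.00° ✓; |ZD| = 26.00 ✓; ∠ZDC = 50.40° ✓; |DC| = 19.80 ✓; ∠DCU = 115.1° ✓; |CU| = 10.30 ✓; ∠(CU, US) = 90.00° ✓; |US| = 25.70 ✓; ∠USJ = 115.6° ✓; |SJ| = 31.70 ✗.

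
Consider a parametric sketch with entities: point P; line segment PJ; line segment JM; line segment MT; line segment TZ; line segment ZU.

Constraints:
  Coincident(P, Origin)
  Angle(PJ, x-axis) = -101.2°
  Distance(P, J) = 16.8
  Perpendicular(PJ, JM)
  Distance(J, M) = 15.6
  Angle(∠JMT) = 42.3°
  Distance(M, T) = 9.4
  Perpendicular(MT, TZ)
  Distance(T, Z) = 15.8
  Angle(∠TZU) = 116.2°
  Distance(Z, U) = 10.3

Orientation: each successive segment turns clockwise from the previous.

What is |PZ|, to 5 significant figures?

22.249

P is at the origin; PJ runs at -101.2° with length 16.8, so J = (-3.2631, -16.480). PJ ⟂ JM, so JM runs at 168.80°; with |JM| = 15.6, M = (-18.566, -13.450). ∠JMT = 42.3° gives MT at 31.100° from the x-axis; with |MT| = 9.4, T = (-10.517, -8.5946). The perpendicularity gives TZ at right angles to MT, so TZ runs at -58.900°; with |TZ| = 15.8, Z = (-2.3559, -22.124). Then |PZ| = |Z − P| = 22.249.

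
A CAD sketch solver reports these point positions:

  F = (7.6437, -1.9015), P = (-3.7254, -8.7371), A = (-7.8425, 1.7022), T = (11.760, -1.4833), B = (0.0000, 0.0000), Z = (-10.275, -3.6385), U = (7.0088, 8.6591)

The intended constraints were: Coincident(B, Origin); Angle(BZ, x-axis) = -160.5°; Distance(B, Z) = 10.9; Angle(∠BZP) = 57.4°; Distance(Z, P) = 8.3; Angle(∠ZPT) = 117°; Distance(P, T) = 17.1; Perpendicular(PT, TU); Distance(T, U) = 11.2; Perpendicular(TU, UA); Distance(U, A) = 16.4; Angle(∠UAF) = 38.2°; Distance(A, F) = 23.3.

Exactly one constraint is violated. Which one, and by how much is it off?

Distance(A, F) = 23.3 — off by 7.40.

B = (0.00, 0.00) ✓; BZ at -160.5° ✓; |BZ| = 10.90 ✓; ∠BZP = 57.40° ✓; |ZP| = 8.300 ✓; ∠ZPT = 117.0° ✓; |PT| = 17.10 ✓; ∠(PT, TU) = 90.00° ✓; |TU| = 11.20 ✓; ∠(TU, UA) = 90.00° ✓; |UA| = 16.40 ✓; ∠UAF = 38.20° ✓; |AF| = 15.90 ✗.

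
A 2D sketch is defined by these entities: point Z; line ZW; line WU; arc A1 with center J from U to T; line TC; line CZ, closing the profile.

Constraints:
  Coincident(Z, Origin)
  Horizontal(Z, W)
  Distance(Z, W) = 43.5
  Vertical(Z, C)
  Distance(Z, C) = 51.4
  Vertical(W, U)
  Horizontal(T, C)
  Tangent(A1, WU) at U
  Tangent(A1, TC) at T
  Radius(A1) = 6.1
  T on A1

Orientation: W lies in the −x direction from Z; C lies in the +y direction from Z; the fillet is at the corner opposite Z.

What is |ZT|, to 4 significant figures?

63.57

The virtual corner opposite Z is at (-43.50, 51.40). Since A1 is tangent to WU there, JU ⟂ WU and the tangent condition forces JT to be normal to TC, with radius 6.1, so the center J sits 6.1 in from both sides at J = (-37.40, 45.30). That places the tangent points at U = (-43.50, 45.30) on WU and T = (-37.40, 51.40) on TC. Then |ZT| = |T − Z| = 63.57.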